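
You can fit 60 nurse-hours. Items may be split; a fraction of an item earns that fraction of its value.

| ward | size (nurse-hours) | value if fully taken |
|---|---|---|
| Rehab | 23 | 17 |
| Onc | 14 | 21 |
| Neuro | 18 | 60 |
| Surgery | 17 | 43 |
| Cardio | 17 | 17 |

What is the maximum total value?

Sort by value density: Neuro 60/18≈3.33, Surgery 43/17≈2.53, Onc 21/14≈1.5, Cardio 17/17≈1, Rehab 17/23≈0.739.
All 18 nurse-hours of Neuro fit (value 60) ; 42 remain.
Take all of Surgery (17 nurse-hours, value 43) ; 25 nurse-hours left.
All 14 nurse-hours of Onc fit (value 21) ; 11 remain.
Only 11 nurse-hours remain; take 11/17 of Cardio for value 17×11/17 = 11.
Total value = 135.

135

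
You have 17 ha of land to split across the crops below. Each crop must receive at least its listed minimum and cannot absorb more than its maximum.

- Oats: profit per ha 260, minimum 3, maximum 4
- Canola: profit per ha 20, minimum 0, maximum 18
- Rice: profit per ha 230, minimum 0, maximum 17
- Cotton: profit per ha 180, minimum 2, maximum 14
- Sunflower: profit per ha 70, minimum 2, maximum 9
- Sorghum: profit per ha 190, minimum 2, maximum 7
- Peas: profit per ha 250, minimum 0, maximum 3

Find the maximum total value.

3590

Meeting every minimum uses 3+0+0+2+2+2+0 = 9 ha, leaving 8.
Order the crops by profit per ha: Oats 260 > Peas 250 > Rice 230 > Sorghum 190 > Cotton 180 > Sunflower 70 > Canola 20.
Oats takes 1 more to reach its cap of 4 → 7 left.
Peas takes 3 more to reach its cap of 3 → 4 left.
Rice: +4 (room for 17) → 4. Pool exhausted.
Total = 260×4 + 230×4 + 180×2 + 70×2 + 190×2 + 250×3 = 3590.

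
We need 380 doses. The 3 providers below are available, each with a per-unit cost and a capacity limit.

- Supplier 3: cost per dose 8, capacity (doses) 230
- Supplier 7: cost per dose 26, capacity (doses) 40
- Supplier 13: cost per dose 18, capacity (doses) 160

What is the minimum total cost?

4540

Use providers in increasing cost order.
Take 230 from Supplier 3 at 8 → need 150 more.
Supplier 13 at 18: take 150 of its 160 → requirement met.
Supplier 7: unused.
Cost = 230×8 + 150×18 = 4540.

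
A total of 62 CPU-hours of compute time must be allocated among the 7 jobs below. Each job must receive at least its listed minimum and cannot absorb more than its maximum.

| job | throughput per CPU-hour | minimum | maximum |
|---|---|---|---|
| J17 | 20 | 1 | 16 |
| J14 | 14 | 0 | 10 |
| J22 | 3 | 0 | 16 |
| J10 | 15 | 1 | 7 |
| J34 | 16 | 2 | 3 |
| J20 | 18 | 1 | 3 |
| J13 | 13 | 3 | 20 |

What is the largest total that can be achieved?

936

Meeting every minimum uses 1+0+0+1+2+1+3 = 8 CPU-hours, leaving 54.
Order the jobs by throughput per CPU-hour: J17 20 > J20 18 > J34 16 > J10 15 > J14 14 > J13 13 > J22 3.
J17: +15 to 16 (cap) → 39 left.
Give J20 2 more to hit its cap of 3 → 37 left.
Give J34 1 more to hit its cap of 3 → 36 left.
Give J10 6 more to hit its cap of 7 → 30 left.
J14: +10 to 10 (cap) → 20 left.
J13: +17 to 20 (cap) → 3 left.
Only 3 left; J22 takes them to reach 3.
Total = 20×16 + 14×10 + 3×3 + 15×7 + 16×3 + 18×3 + 13×20 = 936.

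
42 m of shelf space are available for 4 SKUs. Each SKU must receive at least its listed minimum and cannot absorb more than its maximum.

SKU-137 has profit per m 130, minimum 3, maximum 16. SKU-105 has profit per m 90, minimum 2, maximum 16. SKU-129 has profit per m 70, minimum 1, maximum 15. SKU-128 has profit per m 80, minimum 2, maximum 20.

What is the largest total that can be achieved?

4310

Meeting every minimum uses 3+2+1+2 = 8 m, leaving 34.
Order the SKUs by profit per m: SKU-137 130 > SKU-105 90 > SKU-128 80 > SKU-129 70.
Give SKU-137 13 more to hit its cap of 16 ; 21 left.
SKU-105: +14 to 16 (cap) ; 7 left.
SKU-128 has room for 18 more but only 7 remain, so it gets 9.
Total = 130×16 + 90×16 + 70×1 + 80×9 = 4310.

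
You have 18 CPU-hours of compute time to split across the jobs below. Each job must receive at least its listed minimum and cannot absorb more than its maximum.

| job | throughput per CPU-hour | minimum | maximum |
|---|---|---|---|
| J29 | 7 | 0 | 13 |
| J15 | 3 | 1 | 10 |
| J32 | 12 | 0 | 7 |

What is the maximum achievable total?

Meeting every minimum uses 0+1+0 = 1 CPU-hours, leaving 17.
Order the jobs by throughput per CPU-hour: J32 12 > J29 7 > J15 3.
Give J32 7 more to hit its cap of 7 ; 10 left.
Only 10 left; J29 takes them to reach 10.
Total = 7×10 + 3×1 + 12×7 = 157.

157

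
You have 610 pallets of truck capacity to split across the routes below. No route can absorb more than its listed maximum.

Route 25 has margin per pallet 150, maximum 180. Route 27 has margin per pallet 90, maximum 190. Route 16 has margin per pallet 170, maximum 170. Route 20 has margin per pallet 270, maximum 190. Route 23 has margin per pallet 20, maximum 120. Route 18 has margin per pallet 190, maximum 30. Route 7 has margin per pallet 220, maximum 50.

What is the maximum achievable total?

Highest margin per pallet first: Route 20 270 > Route 7 220 > Route 18 190 > Route 16 170 > Route 25 150 > Route 27 90 > Route 23 20.
Route 20 takes 190 to reach its cap of 190 ; 420 left.
Route 7: +50 to 50 (cap) ; 370 left.
Give Route 18 30 to hit its cap of 30 ; 340 left.
Route 16 takes 170 to reach its cap of 170 ; 170 left.
Only 170 left; Route 25 takes them to reach 170.
Total = 150×170 + 170×170 + 270×190 + 190×30 + 220×50 = 122400.

122400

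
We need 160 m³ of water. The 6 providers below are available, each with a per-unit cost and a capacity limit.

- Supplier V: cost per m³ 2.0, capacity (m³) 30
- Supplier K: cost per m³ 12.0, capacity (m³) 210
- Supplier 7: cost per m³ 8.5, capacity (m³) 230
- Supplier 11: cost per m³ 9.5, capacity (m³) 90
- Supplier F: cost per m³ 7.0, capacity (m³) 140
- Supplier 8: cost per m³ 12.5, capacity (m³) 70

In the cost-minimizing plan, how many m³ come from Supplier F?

Use providers in increasing cost order.
Supplier V at 2.0: take all 30 m³ ; 130 still needed.
Take 130 from Supplier F at 7.0 to finish.
Supplier 7, Supplier 11, Supplier K, Supplier 8: unused.

130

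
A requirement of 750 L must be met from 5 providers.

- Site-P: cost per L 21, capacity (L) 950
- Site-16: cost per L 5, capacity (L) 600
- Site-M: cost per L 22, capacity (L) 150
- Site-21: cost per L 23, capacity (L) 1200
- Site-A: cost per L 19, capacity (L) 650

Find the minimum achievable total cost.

5850

Cheapest first:
Take 600 from Site-16 at 5 — need 150 more.
Take 150 from Site-A at 19 to finish.
Site-P, Site-M, Site-21: unused.
Cost = 600×5 + 150×19 = 5850.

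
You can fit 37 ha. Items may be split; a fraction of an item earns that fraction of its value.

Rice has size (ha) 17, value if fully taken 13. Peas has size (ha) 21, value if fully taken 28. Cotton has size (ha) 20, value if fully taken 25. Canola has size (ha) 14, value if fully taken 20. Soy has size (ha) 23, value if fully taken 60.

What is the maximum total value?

Best value per unit of size first: Soy 60/23≈2.61, Canola 20/14≈1.43, Peas 28/21≈1.33, Cotton 25/20≈1.25, Rice 13/17≈0.765.
Take all of Soy (23 ha, value 60) — 14 ha left.
Canola: take in full, 14 ha for value 20 — 0 left.
Total value = 80.

80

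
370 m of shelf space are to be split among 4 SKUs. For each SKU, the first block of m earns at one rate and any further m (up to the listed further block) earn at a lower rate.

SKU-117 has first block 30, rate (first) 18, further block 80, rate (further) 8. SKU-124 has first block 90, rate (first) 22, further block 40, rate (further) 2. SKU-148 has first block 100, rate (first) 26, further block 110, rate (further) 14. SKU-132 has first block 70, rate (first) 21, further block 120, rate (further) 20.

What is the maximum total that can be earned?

Order all 8 blocks by rate: SKU-148/T1 26 > SKU-124/T1 22 > SKU-132/T1 21 > SKU-132/T2 20 > SKU-117/T1 18 > SKU-148/T2 14 > SKU-117/T2 8 > SKU-124/T2 2.
Fill SKU-148 T1 block (100 at 26) — 270 left.
SKU-124/T1 (22): +90 — 180 left.
SKU-132 T1 at 21: fill all 70 — 110 left.
SKU-132 T2 at 20: only 110 left, fill 110.
Total = 26×100 + 22×90 + 21×70 + 20×110 = 8250.

8250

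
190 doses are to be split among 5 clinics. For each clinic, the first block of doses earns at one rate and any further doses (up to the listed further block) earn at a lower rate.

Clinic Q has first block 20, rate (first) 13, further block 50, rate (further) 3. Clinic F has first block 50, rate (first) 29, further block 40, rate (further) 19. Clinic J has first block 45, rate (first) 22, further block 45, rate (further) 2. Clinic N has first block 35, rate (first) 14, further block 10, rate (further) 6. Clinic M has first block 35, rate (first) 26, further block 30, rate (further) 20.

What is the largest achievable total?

Treat each block as its own option and order by rate: Clinic F/first 29 > Clinic M/first 26 > Clinic J/first 22 > Clinic M/second 20 > Clinic F/second 19 > Clinic N/first 14 > Clinic Q/first 13 > Clinic N/second 6 > Clinic Q/second 3 > Clinic J/second 2.
Fill Clinic F first block (50 at 29) → 140 left.
Fill Clinic M first block (35 at 26) → 105 left.
Clinic J first at 22: fill all 45 → 60 left.
Fill Clinic M second block (30 at 20) → 30 left.
Clinic F/second: +30 of 40 at 19; pool empty.
Total = 29×50 + 26×35 + 22×45 + 20×30 + 19×30 = 4520.

4520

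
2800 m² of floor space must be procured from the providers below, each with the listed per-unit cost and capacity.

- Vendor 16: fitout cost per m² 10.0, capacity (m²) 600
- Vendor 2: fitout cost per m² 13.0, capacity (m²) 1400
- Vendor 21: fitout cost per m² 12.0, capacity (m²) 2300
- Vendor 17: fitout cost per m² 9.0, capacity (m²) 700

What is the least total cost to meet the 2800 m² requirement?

Use providers in increasing cost order.
Vendor 17 (9.0): use full 700 → 2100 m² to go.
Vendor 16 at 10.0: take all 600 m² → 1500 still needed.
Vendor 21 at 12.0: take 1500 of its 2300 → requirement met.
Vendor 2: unused.
Cost = 700×9.0 + 600×10.0 + 1500×12.0 = 30300.

30300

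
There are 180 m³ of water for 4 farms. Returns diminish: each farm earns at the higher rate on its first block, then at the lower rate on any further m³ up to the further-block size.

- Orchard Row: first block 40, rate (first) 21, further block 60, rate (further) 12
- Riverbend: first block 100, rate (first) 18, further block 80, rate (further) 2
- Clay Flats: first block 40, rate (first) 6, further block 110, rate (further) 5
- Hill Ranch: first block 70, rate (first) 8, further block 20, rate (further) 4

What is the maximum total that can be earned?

Order all 8 blocks by rate: Orchard Row/first 21 > Riverbend/first 18 > Orchard Row/second 12 > Hill Ranch/first 8 > Clay Flats/first 6 > Clay Flats/second 5 > Hill Ranch/second 4 > Riverbend/second 2.
Orchard Row/first (21): +40 — 140 left.
Riverbend first at 18: fill all 100 — 40 left.
40 remain; put them into Orchard Row second at 12.
Total = 21×40 + 18×100 + 12×40 = 3120.

3120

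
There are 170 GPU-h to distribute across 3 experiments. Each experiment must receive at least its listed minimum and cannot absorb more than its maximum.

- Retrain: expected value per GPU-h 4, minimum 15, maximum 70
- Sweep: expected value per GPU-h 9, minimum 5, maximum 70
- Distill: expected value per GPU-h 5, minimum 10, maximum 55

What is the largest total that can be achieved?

1085

Meeting every minimum uses 15+5+10 = 30 GPU-h, leaving 140.
Rank by expected value per GPU-h: Sweep 9 > Distill 5 > Retrain 4.
Give Sweep 65 more to hit its cap of 70 — 75 left.
Distill takes 45 more to reach its cap of 55 — 30 left.
Retrain: +30 (room for 55) → 45. Pool exhausted.
Total = 4×45 + 9×70 + 5×55 = 1085.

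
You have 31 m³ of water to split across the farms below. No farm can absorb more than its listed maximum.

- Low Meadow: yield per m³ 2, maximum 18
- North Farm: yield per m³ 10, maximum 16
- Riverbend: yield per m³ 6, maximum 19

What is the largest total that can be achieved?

Rank by yield per m³: North Farm 10 > Riverbend 6 > Low Meadow 2.
Give North Farm 16 to hit its cap of 16 ; 15 left.
Only 15 left; Riverbend takes them to reach 15.
Total = 10×16 + 6×15 = 250.

250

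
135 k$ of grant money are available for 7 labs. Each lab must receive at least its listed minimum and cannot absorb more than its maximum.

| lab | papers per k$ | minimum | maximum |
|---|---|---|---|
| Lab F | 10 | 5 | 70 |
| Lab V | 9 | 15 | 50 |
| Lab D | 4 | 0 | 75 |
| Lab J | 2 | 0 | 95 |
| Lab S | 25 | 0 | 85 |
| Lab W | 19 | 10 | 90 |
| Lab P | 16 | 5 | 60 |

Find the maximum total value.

Meeting every minimum uses 5+15+0+0+0+10+5 = 35 k$, leaving 100.
Order the labs by papers per k$: Lab S 25 > Lab W 19 > Lab P 16 > Lab F 10 > Lab V 9 > Lab D 4 > Lab J 2.
Lab S: +85 to 85 (cap) ; 15 left.
Lab W: +15 (room for 80) → 25. Pool exhausted.
Total = 10×5 + 9×15 + 25×85 + 19×25 + 16×5 = 2865.

2865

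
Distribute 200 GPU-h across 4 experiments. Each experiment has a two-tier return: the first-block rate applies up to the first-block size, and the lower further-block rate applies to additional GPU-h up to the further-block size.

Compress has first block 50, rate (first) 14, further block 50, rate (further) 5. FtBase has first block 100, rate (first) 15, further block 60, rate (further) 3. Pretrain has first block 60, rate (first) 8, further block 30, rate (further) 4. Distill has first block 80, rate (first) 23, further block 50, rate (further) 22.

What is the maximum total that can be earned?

3990

Order all 8 blocks by rate: Distill/first 23 > Distill/second 22 > FtBase/first 15 > Compress/first 14 > Pretrain/first 8 > Compress/second 5 > Pretrain/second 4 > FtBase/second 3.
Fill Distill first block (80 at 23) — 120 left.
Fill Distill second block (50 at 22) — 70 left.
FtBase/first: +70 of 100 at 15; pool empty.
Total = 23×80 + 22×50 + 15×70 = 3990.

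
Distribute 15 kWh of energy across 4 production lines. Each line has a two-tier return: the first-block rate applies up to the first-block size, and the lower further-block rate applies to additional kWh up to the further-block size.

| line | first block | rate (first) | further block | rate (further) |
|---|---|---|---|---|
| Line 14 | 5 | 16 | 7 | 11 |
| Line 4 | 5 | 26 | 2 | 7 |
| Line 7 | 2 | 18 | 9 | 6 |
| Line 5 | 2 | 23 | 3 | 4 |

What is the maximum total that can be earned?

303

Rank every tier by rate: Line 4/tier1 26 > Line 5/tier1 23 > Line 7/tier1 18 > Line 14/tier1 16 > Line 14/tier2 11 > Line 4/tier2 7 > Line 7/tier2 6 > Line 5/tier2 4.
Fill Line 4 tier1 block (5 at 26) — 10 left.
Fill Line 5 tier1 block (2 at 23) — 8 left.
Line 7/tier1 (18): +2 — 6 left.
Fill Line 14 tier1 block (5 at 16) — 1 left.
Line 14 tier2 at 11: only 1 left, fill 1.
Total = 26×5 + 23×2 + 18×2 + 16×5 + 11×1 = 303.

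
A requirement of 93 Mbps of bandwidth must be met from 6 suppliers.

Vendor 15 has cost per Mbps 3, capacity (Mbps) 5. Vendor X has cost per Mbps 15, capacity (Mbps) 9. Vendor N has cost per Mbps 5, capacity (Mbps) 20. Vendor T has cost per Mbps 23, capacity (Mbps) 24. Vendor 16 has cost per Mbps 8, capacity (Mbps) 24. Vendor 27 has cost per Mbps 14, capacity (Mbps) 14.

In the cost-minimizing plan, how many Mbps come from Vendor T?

21

Fill from the cheapest supplier first.
Vendor 15 (3): use full 5 → 88 Mbps to go.
Vendor N (5): use full 20 → 68 Mbps to go.
Take 24 from Vendor 16 at 8 → need 44 more.
Vendor 27 at 14: take all 14 Mbps → 30 still needed.
Take 9 from Vendor X at 15 → need 21 more.
Vendor T (23): take the remaining 21 → done.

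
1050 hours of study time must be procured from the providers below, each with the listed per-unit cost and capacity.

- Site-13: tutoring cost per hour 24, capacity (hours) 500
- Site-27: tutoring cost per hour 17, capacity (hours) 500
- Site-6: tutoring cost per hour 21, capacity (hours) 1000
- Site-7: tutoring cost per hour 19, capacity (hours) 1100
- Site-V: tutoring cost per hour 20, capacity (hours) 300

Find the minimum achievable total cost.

Fill from the cheapest provider first.
Site-27 (17): use full 500 — 550 hours to go.
Site-7 (19): take the remaining 550 — done.
Site-V, Site-6, Site-13: unused.
Cost = 500×17 + 550×19 = 18950.

18950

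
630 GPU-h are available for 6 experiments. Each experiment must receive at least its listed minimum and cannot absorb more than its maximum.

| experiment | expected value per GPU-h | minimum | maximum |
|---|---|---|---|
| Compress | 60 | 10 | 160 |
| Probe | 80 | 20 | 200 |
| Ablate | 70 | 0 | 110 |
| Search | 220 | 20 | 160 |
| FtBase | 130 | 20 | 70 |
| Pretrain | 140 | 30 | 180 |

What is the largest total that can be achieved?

Meeting every minimum uses 10+20+0+20+20+30 = 100 GPU-h, leaving 530.
Order the experiments by expected value per GPU-h: Search 220 > Pretrain 140 > FtBase 130 > Probe 80 > Ablate 70 > Compress 60.
Search: +140 to 160 (cap) ; 390 left.
Pretrain takes 150 more to reach its cap of 180 ; 240 left.
FtBase takes 50 more to reach its cap of 70 ; 190 left.
Give Probe 180 more to hit its cap of 200 ; 10 left.
Ablate: +10 (room for 110) → 10. Pool exhausted.
Total = 60×10 + 80×200 + 70×10 + 220×160 + 130×70 + 140×180 = 86800.

86800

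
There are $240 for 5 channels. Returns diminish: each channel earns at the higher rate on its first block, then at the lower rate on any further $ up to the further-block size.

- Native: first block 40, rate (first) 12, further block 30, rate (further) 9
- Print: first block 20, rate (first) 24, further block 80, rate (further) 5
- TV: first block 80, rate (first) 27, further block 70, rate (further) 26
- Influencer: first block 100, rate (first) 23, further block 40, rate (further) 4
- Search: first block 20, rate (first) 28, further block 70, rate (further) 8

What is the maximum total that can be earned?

6170

Order all 10 blocks by rate: Search/first 28 > TV/first 27 > TV/second 26 > Print/first 24 > Influencer/first 23 > Native/first 12 > Native/second 9 > Search/second 8 > Print/second 5 > Influencer/second 4.
Fill Search first block (20 at 28) → 220 left.
TV/first (27): +80 → 140 left.
TV second at 26: fill all 70 → 70 left.
Print/first (24): +20 → 50 left.
Influencer/first: +50 of 100 at 23; pool empty.
Total = 28×20 + 27×80 + 26×70 + 24×20 + 23×50 = 6170.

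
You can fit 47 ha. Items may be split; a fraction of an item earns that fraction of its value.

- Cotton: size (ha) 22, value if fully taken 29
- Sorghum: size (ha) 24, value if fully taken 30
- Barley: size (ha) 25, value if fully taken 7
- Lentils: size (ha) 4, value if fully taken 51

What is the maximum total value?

Rank by value-to-size ratio: Lentils 51/4≈12.8, Cotton 29/22≈1.32, Sorghum 30/24≈1.25, Barley 7/25≈0.28.
Take all of Lentils (4 ha, value 51) — 43 ha left.
Cotton: take in full, 22 ha for value 29 — 21 left.
Only 21 ha remain; take 21/24 of Sorghum for value 30×21/24 = 26.25.
Total value = 106.25.

106.25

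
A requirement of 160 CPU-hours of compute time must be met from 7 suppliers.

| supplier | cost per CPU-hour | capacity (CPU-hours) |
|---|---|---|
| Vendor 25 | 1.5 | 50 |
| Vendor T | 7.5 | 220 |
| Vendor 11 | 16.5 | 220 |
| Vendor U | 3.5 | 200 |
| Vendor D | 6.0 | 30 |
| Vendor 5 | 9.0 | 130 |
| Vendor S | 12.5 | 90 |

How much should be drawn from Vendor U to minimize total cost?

Cheapest first:
Vendor 25 (1.5): use full 50 → 110 CPU-hours to go.
Take 110 from Vendor U at 3.5 to finish.
Vendor D, Vendor T, Vendor 5, Vendor S, Vendor 11: unused.

110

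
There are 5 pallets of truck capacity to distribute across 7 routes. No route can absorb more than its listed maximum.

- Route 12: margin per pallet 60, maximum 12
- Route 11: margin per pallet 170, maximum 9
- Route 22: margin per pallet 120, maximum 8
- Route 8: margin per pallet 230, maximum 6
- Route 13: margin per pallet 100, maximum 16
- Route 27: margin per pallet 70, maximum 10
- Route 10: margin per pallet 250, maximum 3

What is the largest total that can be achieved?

1210

Order the routes by margin per pallet: Route 10 250 > Route 8 230 > Route 11 170 > Route 22 120 > Route 13 100 > Route 27 70 > Route 12 60.
Route 10: +3 to 3 (cap) ; 2 left.
Only 2 left; Route 8 takes them to reach 2.
Total = 230×2 + 250×3 = 1210.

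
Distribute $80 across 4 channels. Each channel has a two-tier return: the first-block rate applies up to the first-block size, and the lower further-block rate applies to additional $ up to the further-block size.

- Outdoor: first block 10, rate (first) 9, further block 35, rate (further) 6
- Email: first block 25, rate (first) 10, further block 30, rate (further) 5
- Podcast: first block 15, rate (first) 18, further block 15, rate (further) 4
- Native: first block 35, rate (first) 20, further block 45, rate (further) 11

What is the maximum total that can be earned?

Treat each block as its own option and order by rate: Native/first 20 > Podcast/first 18 > Native/second 11 > Email/first 10 > Outdoor/first 9 > Outdoor/second 6 > Email/second 5 > Podcast/second 4.
Fill Native first block (35 at 20) ; 45 left.
Podcast first at 18: fill all 15 ; 30 left.
30 remain; put them into Native second at 11.
Total = 20×35 + 18×15 + 11×30 = 1300.

1300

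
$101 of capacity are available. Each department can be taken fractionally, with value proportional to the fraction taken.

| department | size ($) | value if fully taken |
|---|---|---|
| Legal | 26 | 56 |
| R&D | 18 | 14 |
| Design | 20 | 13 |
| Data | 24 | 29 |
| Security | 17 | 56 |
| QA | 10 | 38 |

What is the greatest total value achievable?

196.9

Sort by value density: QA 38/10≈3.8, Security 56/17≈3.29, Legal 56/26≈2.15, Data 29/24≈1.21, R&D 14/18≈0.778, Design 13/20≈0.65.
All 10 $ of QA fit (value 38) — 91 remain.
All 17 $ of Security fit (value 56) — 74 remain.
Take all of Legal (26 $, value 56) — 48 $ left.
Data: take in full, 24 $ for value 29 — 24 left.
R&D: take in full, 18 $ for value 14 — 6 left.
6 $ left: a 6/20 share of Design gives 13×6/20 = 3.9.
Total value = 196.9.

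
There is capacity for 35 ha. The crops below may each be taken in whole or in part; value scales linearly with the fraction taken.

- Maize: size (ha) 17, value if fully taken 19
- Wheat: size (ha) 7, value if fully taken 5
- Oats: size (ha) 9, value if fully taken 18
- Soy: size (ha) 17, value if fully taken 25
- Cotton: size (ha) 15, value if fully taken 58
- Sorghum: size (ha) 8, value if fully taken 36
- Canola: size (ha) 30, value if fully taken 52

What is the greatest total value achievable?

Best value per unit of size first: Sorghum 36/8≈4.5, Cotton 58/15≈3.87, Oats 18/9≈2, Canola 52/30≈1.73, Soy 25/17≈1.47, Maize 19/17≈1.12, Wheat 5/7≈0.714.
All 8 ha of Sorghum fit (value 36) → 27 remain.
Take all of Cotton (15 ha, value 58) → 12 ha left.
Oats: take in full, 9 ha for value 18 → 3 left.
Fill the last 3 ha with part of Canola: 3/30 of it earns 5.2.
Total value = 117.2.

117.2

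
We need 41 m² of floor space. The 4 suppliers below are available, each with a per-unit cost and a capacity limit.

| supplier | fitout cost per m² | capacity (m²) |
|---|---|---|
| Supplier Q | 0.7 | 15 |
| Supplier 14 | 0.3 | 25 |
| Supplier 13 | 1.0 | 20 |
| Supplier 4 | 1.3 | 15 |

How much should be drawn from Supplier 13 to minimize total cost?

Use suppliers in increasing cost order.
Supplier 14 (0.3): use full 25 ; 16 m² to go.
Supplier Q at 0.7: take all 15 m² ; 1 still needed.
Supplier 13 (1.0): take the remaining 1 ; done.
Supplier 4: unused.

1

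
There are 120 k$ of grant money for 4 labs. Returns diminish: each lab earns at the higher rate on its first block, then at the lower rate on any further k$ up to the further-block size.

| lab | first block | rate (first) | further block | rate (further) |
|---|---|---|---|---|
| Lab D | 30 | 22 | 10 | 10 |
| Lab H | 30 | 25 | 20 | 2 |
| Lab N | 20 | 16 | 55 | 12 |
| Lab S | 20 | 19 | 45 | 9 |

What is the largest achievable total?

Rank every tier by rate: Lab H/T1 25 > Lab D/T1 22 > Lab S/T1 19 > Lab N/T1 16 > Lab N/T2 12 > Lab D/T2 10 > Lab S/T2 9 > Lab H/T2 2.
Lab H/T1 (25): +30 → 90 left.
Lab D T1 at 22: fill all 30 → 60 left.
Fill Lab S T1 block (20 at 19) → 40 left.
Lab N/T1 (16): +20 → 20 left.
20 remain; put them into Lab N T2 at 12.
Total = 25×30 + 22×30 + 19×20 + 16×20 + 12×20 = 2350.

2350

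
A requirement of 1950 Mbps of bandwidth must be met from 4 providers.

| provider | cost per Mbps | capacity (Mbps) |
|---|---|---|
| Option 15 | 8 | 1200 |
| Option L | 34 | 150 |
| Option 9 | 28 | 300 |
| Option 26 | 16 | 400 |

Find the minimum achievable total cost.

26100

Fill from the cheapest provider first.
Take 1200 from Option 15 at 8 ; need 750 more.
Option 26 at 16: take all 400 Mbps ; 350 still needed.
Option 9 (28): use full 300 ; 50 Mbps to go.
Take 50 from Option L at 34 to finish.
Cost = 1200×8 + 400×16 + 300×28 + 50×34 = 26100.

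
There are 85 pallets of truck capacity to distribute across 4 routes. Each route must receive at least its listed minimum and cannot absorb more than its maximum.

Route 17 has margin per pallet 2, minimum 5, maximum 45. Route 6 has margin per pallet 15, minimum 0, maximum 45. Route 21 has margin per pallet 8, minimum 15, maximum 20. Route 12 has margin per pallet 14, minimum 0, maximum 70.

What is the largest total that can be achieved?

1085

Meeting every minimum uses 5+0+15+0 = 20 pallets, leaving 65.
Order the routes by margin per pallet: Route 6 15 > Route 12 14 > Route 21 8 > Route 17 2.
Route 6 takes 45 more to reach its cap of 45 → 20 left.
Route 12: +20 (room for 70) → 20. Pool exhausted.
Total = 2×5 + 15×45 + 8×15 + 14×20 = 1085.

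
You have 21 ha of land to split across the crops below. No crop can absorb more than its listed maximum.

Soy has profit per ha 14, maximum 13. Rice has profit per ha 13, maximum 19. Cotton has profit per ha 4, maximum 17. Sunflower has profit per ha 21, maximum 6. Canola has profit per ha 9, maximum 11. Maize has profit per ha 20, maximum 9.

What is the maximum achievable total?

390

Rank by profit per ha: Sunflower 21 > Maize 20 > Soy 14 > Rice 13 > Canola 9 > Cotton 4.
Give Sunflower 6 to hit its cap of 6 → 15 left.
Give Maize 9 to hit its cap of 9 → 6 left.
Soy has room for 13 but only 6 remain, so it gets 6.
Total = 14×6 + 21×6 + 20×9 = 390.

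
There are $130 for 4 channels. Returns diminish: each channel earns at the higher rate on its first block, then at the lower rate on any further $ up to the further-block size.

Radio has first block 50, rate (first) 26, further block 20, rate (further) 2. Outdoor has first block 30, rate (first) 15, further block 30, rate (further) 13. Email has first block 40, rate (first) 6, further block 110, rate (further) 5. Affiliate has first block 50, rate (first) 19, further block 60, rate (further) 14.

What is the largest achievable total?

Rank every tier by rate: Radio/tier1 26 > Affiliate/tier1 19 > Outdoor/tier1 15 > Affiliate/tier2 14 > Outdoor/tier2 13 > Email/tier1 6 > Email/tier2 5 > Radio/tier2 2.
Fill Radio tier1 block (50 at 26) — 80 left.
Affiliate tier1 at 19: fill all 50 — 30 left.
Fill Outdoor tier1 block (30 at 15) — 0 left.
Total = 26×50 + 19×50 + 15×30 = 2700.

2700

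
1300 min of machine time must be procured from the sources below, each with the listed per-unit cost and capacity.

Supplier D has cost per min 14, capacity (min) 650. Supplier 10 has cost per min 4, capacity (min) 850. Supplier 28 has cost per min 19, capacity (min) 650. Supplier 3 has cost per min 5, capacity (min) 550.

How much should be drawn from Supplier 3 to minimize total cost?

Cheapest first:
Take 850 from Supplier 10 at 4 → need 450 more.
Supplier 3 (5): take the remaining 450 → done.
Supplier D, Supplier 28: unused.

450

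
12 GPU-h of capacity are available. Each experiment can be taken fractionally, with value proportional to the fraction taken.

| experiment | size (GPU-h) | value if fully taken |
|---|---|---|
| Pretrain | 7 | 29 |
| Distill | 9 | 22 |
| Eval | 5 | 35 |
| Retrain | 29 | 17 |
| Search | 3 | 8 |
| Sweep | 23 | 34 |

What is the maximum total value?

Sort by value density: Eval 35/5≈7, Pretrain 29/7≈4.14, Search 8/3≈2.67, Distill 22/9≈2.44, Sweep 34/23≈1.48, Retrain 17/29≈0.586.
All 5 GPU-h of Eval fit (value 35) — 7 remain.
Take all of Pretrain (7 GPU-h, value 29) — 0 GPU-h left.
Total value = 64.

64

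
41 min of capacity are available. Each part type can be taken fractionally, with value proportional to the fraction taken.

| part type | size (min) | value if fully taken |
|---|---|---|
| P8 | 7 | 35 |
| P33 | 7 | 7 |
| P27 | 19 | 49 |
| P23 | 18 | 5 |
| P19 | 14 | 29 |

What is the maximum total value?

114

Best value per unit of size first: P8 35/7≈5, P27 49/19≈2.58, P19 29/14≈2.07, P33 7/7≈1, P23 5/18≈0.278.
P8: take in full, 7 min for value 35 — 34 left.
All 19 min of P27 fit (value 49) — 15 remain.
Take all of P19 (14 min, value 29) — 1 min left.
1 min left: a 1/7 share of P33 gives 7×1/7 = 1.
Total value = 114.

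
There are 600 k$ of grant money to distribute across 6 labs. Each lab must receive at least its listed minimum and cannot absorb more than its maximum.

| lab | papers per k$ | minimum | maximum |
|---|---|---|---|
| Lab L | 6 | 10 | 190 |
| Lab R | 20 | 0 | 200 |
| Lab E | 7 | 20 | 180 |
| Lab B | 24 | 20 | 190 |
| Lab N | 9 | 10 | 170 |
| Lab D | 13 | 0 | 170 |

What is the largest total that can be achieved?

Meeting every minimum uses 10+0+20+20+10+0 = 60 k$, leaving 540.
Rank by papers per k$: Lab B 24 > Lab R 20 > Lab D 13 > Lab N 9 > Lab E 7 > Lab L 6.
Lab B takes 170 more to reach its cap of 190 → 370 left.
Lab R takes 200 more to reach its cap of 200 → 170 left.
Lab D: +170 to 170 (cap) → 0 left.
Total = 6×10 + 20×200 + 7×20 + 24×190 + 9×10 + 13×170 = 11060.

11060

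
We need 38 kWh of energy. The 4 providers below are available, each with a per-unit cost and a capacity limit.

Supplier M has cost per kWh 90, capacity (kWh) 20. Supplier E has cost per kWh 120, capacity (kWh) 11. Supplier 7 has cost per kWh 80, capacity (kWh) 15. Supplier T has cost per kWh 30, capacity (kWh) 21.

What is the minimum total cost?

2010

Fill from the cheapest provider first.
Take 21 from Supplier T at 30 — need 17 more.
Supplier 7 at 80: take all 15 kWh — 2 still needed.
Supplier M at 90: take 2 of its 20 — requirement met.
Supplier E: unused.
Cost = 21×30 + 15×80 + 2×90 = 2010.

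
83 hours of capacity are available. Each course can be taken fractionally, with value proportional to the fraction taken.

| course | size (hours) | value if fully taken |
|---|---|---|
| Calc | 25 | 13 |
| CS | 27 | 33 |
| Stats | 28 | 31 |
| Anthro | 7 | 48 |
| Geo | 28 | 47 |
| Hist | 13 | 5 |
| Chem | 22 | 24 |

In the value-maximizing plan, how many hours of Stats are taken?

21

Best value per unit of size first: Anthro 48/7≈6.86, Geo 47/28≈1.68, CS 33/27≈1.22, Stats 31/28≈1.11, Chem 24/22≈1.09, Calc 13/25≈0.52, Hist 5/13≈0.385.
Take all of Anthro (7 hours, value 48) → 76 hours left.
Geo: take in full, 28 hours for value 47 → 48 left.
All 27 hours of CS fit (value 33) → 21 remain.
Fill the last 21 hours with part of Stats: 21/28 of it earns 23.25.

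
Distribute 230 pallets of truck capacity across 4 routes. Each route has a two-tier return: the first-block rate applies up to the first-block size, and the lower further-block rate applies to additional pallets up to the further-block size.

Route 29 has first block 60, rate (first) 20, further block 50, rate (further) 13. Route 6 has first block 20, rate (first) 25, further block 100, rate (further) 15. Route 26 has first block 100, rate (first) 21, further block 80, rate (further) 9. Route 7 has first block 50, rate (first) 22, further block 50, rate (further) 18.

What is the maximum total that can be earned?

4900

Order all 8 blocks by rate: Route 6/T1 25 > Route 7/T1 22 > Route 26/T1 21 > Route 29/T1 20 > Route 7/T2 18 > Route 6/T2 15 > Route 29/T2 13 > Route 26/T2 9.
Fill Route 6 T1 block (20 at 25) — 210 left.
Fill Route 7 T1 block (50 at 22) — 160 left.
Route 26 T1 at 21: fill all 100 — 60 left.
Route 29 T1 at 20: fill all 60 — 0 left.
Total = 25×20 + 22×50 + 21×100 + 20×60 = 4900.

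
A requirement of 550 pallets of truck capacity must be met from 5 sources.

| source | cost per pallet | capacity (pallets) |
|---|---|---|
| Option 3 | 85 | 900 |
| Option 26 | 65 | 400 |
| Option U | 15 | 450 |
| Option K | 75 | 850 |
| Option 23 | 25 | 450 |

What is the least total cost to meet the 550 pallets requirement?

Cheapest first:
Option U at 15: take all 450 pallets → 100 still needed.
Option 23 at 25: take 100 of its 450 → requirement met.
Option 26, Option K, Option 3: unused.
Cost = 450×15 + 100×25 = 9250.

9250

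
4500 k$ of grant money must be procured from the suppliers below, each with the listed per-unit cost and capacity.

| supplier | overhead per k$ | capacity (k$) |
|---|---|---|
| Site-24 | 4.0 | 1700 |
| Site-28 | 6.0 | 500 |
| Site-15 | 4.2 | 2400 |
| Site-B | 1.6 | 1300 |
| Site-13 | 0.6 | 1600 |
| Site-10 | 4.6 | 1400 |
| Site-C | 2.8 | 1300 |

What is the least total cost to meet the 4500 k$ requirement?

Cheapest first:
Site-13 at 0.6: take all 1600 k$ ; 2900 still needed.
Site-B at 1.6: take all 1300 k$ ; 1600 still needed.
Site-C (2.8): use full 1300 ; 300 k$ to go.
Take 300 from Site-24 at 4.0 to finish.
Site-15, Site-10, Site-28: unused.
Cost = 1600×0.6 + 1300×1.6 + 1300×2.8 + 300×4.0 = 7880.

7880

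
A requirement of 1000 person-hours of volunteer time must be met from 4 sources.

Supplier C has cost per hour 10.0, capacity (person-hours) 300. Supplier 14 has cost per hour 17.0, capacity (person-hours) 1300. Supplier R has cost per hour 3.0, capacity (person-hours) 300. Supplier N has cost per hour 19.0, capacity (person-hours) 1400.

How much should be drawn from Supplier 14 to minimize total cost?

400

Cheapest first:
Supplier R (3.0): use full 300 → 700 person-hours to go.
Take 300 from Supplier C at 10.0 → need 400 more.
Supplier 14 at 17.0: take 400 of its 1300 → requirement met.
Supplier N: unused.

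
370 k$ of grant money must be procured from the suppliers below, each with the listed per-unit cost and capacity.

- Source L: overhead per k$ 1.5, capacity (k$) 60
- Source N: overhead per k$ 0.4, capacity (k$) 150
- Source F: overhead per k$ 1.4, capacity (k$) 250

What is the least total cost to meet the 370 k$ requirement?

Fill from the cheapest supplier first.
Take 150 from Source N at 0.4 — need 220 more.
Source F (1.4): take the remaining 220 — done.
Source L: unused.
Cost = 150×0.4 + 220×1.4 = 368.

368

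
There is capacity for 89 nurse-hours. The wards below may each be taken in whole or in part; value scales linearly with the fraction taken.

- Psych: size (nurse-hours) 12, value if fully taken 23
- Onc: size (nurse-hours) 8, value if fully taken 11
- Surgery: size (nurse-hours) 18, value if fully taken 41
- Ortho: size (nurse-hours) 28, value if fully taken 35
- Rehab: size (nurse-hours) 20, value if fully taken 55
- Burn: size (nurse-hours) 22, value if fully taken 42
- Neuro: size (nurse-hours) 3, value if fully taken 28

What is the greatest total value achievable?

Sort by value density: Neuro 28/3≈9.33, Rehab 55/20≈2.75, Surgery 41/18≈2.28, Psych 23/12≈1.92, Burn 42/22≈1.91, Onc 11/8≈1.38, Ortho 35/28≈1.25.
All 3 nurse-hours of Neuro fit (value 28) ; 86 remain.
All 20 nurse-hours of Rehab fit (value 55) ; 66 remain.
Surgery: take in full, 18 nurse-hours for value 41 ; 48 left.
Psych: take in full, 12 nurse-hours for value 23 ; 36 left.
Take all of Burn (22 nurse-hours, value 42) ; 14 nurse-hours left.
Take all of Onc (8 nurse-hours, value 11) ; 6 nurse-hours left.
Fill the last 6 nurse-hours with part of Ortho: 6/28 of it earns 7.5.
Total value = 207.5.

207.5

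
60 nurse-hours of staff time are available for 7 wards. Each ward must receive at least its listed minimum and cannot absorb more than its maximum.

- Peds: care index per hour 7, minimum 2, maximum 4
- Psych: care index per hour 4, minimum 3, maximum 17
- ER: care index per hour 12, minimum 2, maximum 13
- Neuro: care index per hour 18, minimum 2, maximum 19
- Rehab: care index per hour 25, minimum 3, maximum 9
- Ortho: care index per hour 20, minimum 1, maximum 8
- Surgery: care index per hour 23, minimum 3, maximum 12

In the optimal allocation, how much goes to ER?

7

Meeting every minimum uses 2+3+2+2+3+1+3 = 16 nurse-hours, leaving 44.
Rank by care index per hour: Rehab 25 > Surgery 23 > Ortho 20 > Neuro 18 > ER 12 > Peds 7 > Psych 4.
Give Rehab 6 more to hit its cap of 9 ; 38 left.
Surgery takes 9 more to reach its cap of 12 ; 29 left.
Ortho: +7 to 8 (cap) ; 22 left.
Neuro: +17 to 19 (cap) ; 5 left.
Only 5 left; ER takes them to reach 7.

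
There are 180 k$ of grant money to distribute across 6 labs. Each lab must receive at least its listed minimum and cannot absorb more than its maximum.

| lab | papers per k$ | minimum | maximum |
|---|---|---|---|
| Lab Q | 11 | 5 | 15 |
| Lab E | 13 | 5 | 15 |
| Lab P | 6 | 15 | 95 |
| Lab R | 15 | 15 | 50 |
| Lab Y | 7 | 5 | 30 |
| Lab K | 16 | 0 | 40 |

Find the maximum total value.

2140

Meeting every minimum uses 5+5+15+15+5+0 = 45 k$, leaving 135.
Highest papers per k$ first: Lab K 16 > Lab R 15 > Lab E 13 > Lab Q 11 > Lab Y 7 > Lab P 6.
Lab K: +40 to 40 (cap) ; 95 left.
Lab R: +35 to 50 (cap) ; 60 left.
Lab E takes 10 more to reach its cap of 15 ; 50 left.
Lab Q takes 10 more to reach its cap of 15 ; 40 left.
Lab Y: +25 to 30 (cap) ; 15 left.
Lab P has room for 80 more but only 15 remain, so it gets 30.
Total = 11×15 + 13×15 + 6×30 + 15×50 + 7×30 + 16×40 = 2140.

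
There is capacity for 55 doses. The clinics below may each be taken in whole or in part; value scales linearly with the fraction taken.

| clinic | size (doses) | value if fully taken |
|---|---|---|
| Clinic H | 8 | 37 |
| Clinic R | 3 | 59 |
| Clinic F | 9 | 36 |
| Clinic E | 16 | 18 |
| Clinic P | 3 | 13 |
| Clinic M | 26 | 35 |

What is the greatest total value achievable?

186.75

Sort by value density: Clinic R 59/3≈19.7, Clinic H 37/8≈4.62, Clinic P 13/3≈4.33, Clinic F 36/9≈4, Clinic M 35/26≈1.35, Clinic E 18/16≈1.12.
Clinic R: take in full, 3 doses for value 59 ; 52 left.
Take all of Clinic H (8 doses, value 37) ; 44 doses left.
Clinic P: take in full, 3 doses for value 13 ; 41 left.
Take all of Clinic F (9 doses, value 36) ; 32 doses left.
Clinic M: take in full, 26 doses for value 35 ; 6 left.
Fill the last 6 doses with part of Clinic E: 6/16 of it earns 6.75.
Total value = 186.75.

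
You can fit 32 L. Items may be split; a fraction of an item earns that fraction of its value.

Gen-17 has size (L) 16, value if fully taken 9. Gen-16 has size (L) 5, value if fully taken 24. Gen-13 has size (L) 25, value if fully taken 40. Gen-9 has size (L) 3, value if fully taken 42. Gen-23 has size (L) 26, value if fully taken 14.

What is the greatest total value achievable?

Best value per unit of size first: Gen-9 42/3≈14, Gen-16 24/5≈4.8, Gen-13 40/25≈1.6, Gen-17 9/16≈0.562, Gen-23 14/26≈0.538.
Gen-9: take in full, 3 L for value 42 → 29 left.
All 5 L of Gen-16 fit (value 24) → 24 remain.
Fill the last 24 L with part of Gen-13: 24/25 of it earns 38.4.
Total value = 104.4.

104.4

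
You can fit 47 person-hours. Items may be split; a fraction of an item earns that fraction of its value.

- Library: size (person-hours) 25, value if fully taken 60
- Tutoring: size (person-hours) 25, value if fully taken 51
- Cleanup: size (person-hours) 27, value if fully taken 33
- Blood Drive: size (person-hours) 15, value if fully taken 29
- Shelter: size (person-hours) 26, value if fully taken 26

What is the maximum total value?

104.88

Rank by value-to-size ratio: Library 60/25≈2.4, Tutoring 51/25≈2.04, Blood Drive 29/15≈1.93, Cleanup 33/27≈1.22, Shelter 26/26≈1.
All 25 person-hours of Library fit (value 60) — 22 remain.
Only 22 person-hours remain; take 22/25 of Tutoring for value 51×22/25 = 44.88.
Total value = 104.88.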